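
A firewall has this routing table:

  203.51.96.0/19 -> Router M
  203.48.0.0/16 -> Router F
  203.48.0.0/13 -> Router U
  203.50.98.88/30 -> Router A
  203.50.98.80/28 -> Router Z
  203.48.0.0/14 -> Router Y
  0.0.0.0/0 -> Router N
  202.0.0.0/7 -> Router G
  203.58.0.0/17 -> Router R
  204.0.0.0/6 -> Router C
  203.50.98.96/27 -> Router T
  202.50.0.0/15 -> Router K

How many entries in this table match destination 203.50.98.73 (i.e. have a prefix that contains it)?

Prefixes containing 203.50.98.73:
  0.0.0.0/0 (default, matches everything)
  202.0.0.0/7 (202.0.0.0 - 203.255.255.255)
  203.48.0.0/13 (203.48.0.0 - 203.55.255.255)
  203.48.0.0/14 (203.48.0.0 - 203.51.255.255)
Total matching entries: 4.

4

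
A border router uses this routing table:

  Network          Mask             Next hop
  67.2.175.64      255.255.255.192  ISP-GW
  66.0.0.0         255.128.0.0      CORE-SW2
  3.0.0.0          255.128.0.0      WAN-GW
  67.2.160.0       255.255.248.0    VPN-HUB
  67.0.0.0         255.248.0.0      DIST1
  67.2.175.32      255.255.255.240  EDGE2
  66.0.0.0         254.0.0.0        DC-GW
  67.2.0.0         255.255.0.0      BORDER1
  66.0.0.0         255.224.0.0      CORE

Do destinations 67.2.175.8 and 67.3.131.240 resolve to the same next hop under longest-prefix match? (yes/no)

67.2.175.8: longest match 67.2.0.0/16 -> BORDER1
67.3.131.240: longest match 67.0.0.0/13 -> DIST1

no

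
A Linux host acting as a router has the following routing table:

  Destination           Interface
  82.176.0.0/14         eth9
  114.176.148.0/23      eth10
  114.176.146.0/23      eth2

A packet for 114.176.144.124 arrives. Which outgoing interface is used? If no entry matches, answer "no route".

No entry's prefix contains 114.176.144.124; there is no default route.

no route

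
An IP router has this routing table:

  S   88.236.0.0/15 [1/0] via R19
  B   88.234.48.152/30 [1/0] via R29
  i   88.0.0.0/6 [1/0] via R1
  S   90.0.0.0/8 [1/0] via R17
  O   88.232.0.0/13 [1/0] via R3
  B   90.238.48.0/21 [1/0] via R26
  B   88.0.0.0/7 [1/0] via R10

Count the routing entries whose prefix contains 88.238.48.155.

3

Prefixes containing 88.238.48.155:
  88.0.0.0/6 (88.0.0.0 - 91.255.255.255)
  88.0.0.0/7 (88.0.0.0 - 89.255.255.255)
  88.232.0.0/13 (88.232.0.0 - 88.239.255.255)
Total matching entries: 3.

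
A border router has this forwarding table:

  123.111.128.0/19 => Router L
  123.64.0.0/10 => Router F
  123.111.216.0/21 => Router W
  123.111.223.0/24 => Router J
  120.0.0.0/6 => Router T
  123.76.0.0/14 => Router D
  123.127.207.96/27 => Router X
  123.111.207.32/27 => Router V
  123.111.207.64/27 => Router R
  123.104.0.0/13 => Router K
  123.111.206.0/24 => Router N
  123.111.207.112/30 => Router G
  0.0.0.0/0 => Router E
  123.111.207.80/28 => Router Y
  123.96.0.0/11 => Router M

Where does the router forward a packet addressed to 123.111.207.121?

Router K

Routes whose prefix contains 123.111.207.121:
  0.0.0.0/0 (default, matches everything) -> Router E
  120.0.0.0/6 (120.0.0.0 - 123.255.255.255) -> Router T
  123.64.0.0/10 (123.64.0.0 - 123.127.255.255) -> Router F
  123.96.0.0/11 (123.96.0.0 - 123.127.255.255) -> Router M
  123.104.0.0/13 (123.104.0.0 - 123.111.255.255) -> Router K
More-specific entries that do NOT match:
  123.111.207.112/30 (123.111.207.112 - 123.111.207.115) does not contain 123.111.207.121
  123.111.207.80/28 (123.111.207.80 - 123.111.207.95) does not contain 123.111.207.121
  123.127.207.96/27 (123.127.207.96 - 123.127.207.127) does not contain 123.111.207.121
  123.111.207.32/27 (123.111.207.32 - 123.111.207.63) does not contain 123.111.207.121
  123.111.207.64/27 (123.111.207.64 - 123.111.207.95) does not contain 123.111.207.121
  123.111.223.0/24 (123.111.223.0 - 123.111.223.255) does not contain 123.111.207.121
  123.111.206.0/24 (123.111.206.0 - 123.111.206.255) does not contain 123.111.207.121
  123.111.216.0/21 (123.111.216.0 - 123.111.223.255) does not contain 123.111.207.121
  123.111.128.0/19 (123.111.128.0 - 123.111.159.255) does not contain 123.111.207.121
  123.76.0.0/14 (123.76.0.0 - 123.79.255.255) does not contain 123.111.207.121
Longest matching prefix is /13 -> next hop Router K.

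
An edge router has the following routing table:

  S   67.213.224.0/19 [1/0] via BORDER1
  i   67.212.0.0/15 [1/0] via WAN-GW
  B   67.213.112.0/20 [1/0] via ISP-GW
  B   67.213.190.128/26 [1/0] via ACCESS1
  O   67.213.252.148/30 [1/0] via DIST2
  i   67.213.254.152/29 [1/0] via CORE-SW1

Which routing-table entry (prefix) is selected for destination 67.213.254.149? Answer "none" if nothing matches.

Entries matching 67.213.254.149:
  67.212.0.0/15 (67.212.0.0 - 67.213.255.255)
  67.213.224.0/19 (67.213.224.0 - 67.213.255.255)
Most specific is 67.213.224.0/19.

67.213.224.0/19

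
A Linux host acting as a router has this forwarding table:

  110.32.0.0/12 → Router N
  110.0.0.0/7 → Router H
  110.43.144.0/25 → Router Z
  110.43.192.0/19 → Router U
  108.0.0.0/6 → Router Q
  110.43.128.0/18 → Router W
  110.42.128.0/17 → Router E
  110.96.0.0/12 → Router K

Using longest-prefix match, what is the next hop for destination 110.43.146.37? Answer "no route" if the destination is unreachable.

Routes whose prefix contains 110.43.146.37:
  108.0.0.0/6 (108.0.0.0 - 111.255.255.255) -> Router Q
  110.0.0.0/7 (110.0.0.0 - 111.255.255.255) -> Router H
  110.32.0.0/12 (110.32.0.0 - 110.47.255.255) -> Router N
  110.43.128.0/18 (110.43.128.0 - 110.43.191.255) -> Router W
More-specific entries that do NOT match:
  110.43.144.0/25 (110.43.144.0 - 110.43.144.127) does not contain 110.43.146.37
  110.43.192.0/19 (110.43.192.0 - 110.43.223.255) does not contain 110.43.146.37
Longest matching prefix is /18 -> next hop Router W.

Router W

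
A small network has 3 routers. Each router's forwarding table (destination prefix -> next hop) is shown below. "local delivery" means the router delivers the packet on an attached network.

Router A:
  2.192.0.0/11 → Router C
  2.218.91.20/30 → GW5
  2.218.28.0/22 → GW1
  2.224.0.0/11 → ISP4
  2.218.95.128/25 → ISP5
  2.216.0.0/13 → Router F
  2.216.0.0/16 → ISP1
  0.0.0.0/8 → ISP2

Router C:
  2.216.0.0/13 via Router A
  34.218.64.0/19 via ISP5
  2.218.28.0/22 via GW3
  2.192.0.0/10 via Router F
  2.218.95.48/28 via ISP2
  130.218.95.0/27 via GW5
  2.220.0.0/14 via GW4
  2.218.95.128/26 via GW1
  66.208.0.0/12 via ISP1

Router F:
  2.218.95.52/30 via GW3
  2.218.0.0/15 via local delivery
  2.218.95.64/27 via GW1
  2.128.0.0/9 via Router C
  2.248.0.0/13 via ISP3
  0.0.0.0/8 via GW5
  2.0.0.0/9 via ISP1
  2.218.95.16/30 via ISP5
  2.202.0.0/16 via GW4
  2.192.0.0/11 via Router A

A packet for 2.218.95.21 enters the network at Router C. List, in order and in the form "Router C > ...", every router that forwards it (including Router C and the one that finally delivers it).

At Router C: longest match for 2.218.95.21 is 2.216.0.0/13 -> Router A
At Router A: longest match for 2.218.95.21 is 2.216.0.0/13 -> Router F
At Router F: longest match for 2.218.95.21 is 2.218.0.0/15 -> local delivery

Router C > Router A > Router F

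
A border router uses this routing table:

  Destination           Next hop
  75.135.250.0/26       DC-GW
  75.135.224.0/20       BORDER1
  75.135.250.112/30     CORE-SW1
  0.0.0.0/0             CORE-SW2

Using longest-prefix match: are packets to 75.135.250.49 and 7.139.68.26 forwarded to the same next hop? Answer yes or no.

no

75.135.250.49: longest match 75.135.250.0/26 -> DC-GW
7.139.68.26: longest match 0.0.0.0/0 -> CORE-SW2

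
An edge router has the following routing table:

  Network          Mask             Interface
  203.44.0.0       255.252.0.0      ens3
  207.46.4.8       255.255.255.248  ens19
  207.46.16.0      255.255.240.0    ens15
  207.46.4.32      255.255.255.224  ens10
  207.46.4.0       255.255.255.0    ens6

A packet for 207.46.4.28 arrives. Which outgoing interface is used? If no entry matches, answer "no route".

Routes whose prefix contains 207.46.4.28:
  207.46.4.0/24 (207.46.4.0 - 207.46.4.255) -> ens6
More-specific entries that do NOT match:
  207.46.4.8/29 (207.46.4.8 - 207.46.4.15) does not contain 207.46.4.28
  207.46.4.32/27 (207.46.4.32 - 207.46.4.63) does not contain 207.46.4.28
Longest matching prefix is /24 -> interface ens6.

ens6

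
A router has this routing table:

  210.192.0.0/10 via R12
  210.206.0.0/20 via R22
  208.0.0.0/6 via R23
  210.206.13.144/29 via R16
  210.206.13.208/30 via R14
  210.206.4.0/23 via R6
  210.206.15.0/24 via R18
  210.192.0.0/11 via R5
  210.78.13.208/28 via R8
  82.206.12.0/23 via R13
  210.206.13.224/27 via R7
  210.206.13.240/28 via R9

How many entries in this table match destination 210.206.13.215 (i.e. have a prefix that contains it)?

Prefixes containing 210.206.13.215:
  208.0.0.0/6 (208.0.0.0 - 211.255.255.255)
  210.192.0.0/10 (210.192.0.0 - 210.255.255.255)
  210.192.0.0/11 (210.192.0.0 - 210.223.255.255)
  210.206.0.0/20 (210.206.0.0 - 210.206.15.255)
Total matching entries: 4.

4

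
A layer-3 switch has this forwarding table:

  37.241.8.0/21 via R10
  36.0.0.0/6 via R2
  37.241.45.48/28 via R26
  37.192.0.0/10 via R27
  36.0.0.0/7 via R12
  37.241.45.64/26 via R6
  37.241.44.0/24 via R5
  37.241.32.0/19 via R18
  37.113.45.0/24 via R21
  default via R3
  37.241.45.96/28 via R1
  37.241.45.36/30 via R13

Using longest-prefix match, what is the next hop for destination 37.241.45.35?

Routes whose prefix contains 37.241.45.35:
  0.0.0.0/0 (default, matches everything) -> R3
  36.0.0.0/6 (36.0.0.0 - 39.255.255.255) -> R2
  36.0.0.0/7 (36.0.0.0 - 37.255.255.255) -> R12
  37.192.0.0/10 (37.192.0.0 - 37.255.255.255) -> R27
  37.241.32.0/19 (37.241.32.0 - 37.241.63.255) -> R18
More-specific entries that do NOT match:
  37.241.45.36/30 (37.241.45.36 - 37.241.45.39) does not contain 37.241.45.35
  37.241.45.48/28 (37.241.45.48 - 37.241.45.63) does not contain 37.241.45.35
  37.241.45.96/28 (37.241.45.96 - 37.241.45.111) does not contain 37.241.45.35
  37.241.45.64/26 (37.241.45.64 - 37.241.45.127) does not contain 37.241.45.35
  37.241.44.0/24 (37.241.44.0 - 37.241.44.255) does not contain 37.241.45.35
  37.113.45.0/24 (37.113.45.0 - 37.113.45.255) does not contain 37.241.45.35
  37.241.8.0/21 (37.241.8.0 - 37.241.15.255) does not contain 37.241.45.35
Longest matching prefix is /19 -> next hop R18.

R18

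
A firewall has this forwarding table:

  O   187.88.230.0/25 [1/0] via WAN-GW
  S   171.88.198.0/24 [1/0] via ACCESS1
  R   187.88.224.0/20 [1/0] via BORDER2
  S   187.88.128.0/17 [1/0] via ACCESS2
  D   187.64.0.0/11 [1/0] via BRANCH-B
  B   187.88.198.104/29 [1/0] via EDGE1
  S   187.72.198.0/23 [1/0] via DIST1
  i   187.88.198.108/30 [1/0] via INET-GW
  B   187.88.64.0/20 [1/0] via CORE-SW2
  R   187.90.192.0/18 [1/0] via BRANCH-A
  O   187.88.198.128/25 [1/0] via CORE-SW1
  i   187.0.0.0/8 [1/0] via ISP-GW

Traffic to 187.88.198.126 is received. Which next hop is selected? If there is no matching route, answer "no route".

ACCESS2

Routes whose prefix contains 187.88.198.126:
  187.0.0.0/8 (187.0.0.0 - 187.255.255.255) -> ISP-GW
  187.64.0.0/11 (187.64.0.0 - 187.95.255.255) -> BRANCH-B
  187.88.128.0/17 (187.88.128.0 - 187.88.255.255) -> ACCESS2
More-specific entries that do NOT match:
  187.88.198.108/30 (187.88.198.108 - 187.88.198.111) does not contain 187.88.198.126
  187.88.198.104/29 (187.88.198.104 - 187.88.198.111) does not contain 187.88.198.126
  187.88.230.0/25 (187.88.230.0 - 187.88.230.127) does not contain 187.88.198.126
  187.88.198.128/25 (187.88.198.128 - 187.88.198.255) does not contain 187.88.198.126
  171.88.198.0/24 (171.88.198.0 - 171.88.198.255) does not contain 187.88.198.126
  187.72.198.0/23 (187.72.198.0 - 187.72.199.255) does not contain 187.88.198.126
  187.88.224.0/20 (187.88.224.0 - 187.88.239.255) does not contain 187.88.198.126
  187.88.64.0/20 (187.88.64.0 - 187.88.79.255) does not contain 187.88.198.126
  187.90.192.0/18 (187.90.192.0 - 187.90.255.255) does not contain 187.88.198.126
Longest matching prefix is /17 -> next hop ACCESS2.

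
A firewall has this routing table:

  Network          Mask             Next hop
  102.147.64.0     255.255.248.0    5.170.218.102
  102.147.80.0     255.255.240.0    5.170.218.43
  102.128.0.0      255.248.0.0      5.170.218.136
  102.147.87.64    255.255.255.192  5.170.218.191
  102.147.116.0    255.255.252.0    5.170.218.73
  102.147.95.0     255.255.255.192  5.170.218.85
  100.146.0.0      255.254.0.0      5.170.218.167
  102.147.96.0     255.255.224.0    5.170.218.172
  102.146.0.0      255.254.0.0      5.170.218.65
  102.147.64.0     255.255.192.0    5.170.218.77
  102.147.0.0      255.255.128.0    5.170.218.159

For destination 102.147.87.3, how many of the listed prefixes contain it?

4

Prefixes containing 102.147.87.3:
  102.146.0.0/15 (102.146.0.0 - 102.147.255.255)
  102.147.0.0/17 (102.147.0.0 - 102.147.127.255)
  102.147.64.0/18 (102.147.64.0 - 102.147.127.255)
  102.147.80.0/20 (102.147.80.0 - 102.147.95.255)
Total matching entries: 4.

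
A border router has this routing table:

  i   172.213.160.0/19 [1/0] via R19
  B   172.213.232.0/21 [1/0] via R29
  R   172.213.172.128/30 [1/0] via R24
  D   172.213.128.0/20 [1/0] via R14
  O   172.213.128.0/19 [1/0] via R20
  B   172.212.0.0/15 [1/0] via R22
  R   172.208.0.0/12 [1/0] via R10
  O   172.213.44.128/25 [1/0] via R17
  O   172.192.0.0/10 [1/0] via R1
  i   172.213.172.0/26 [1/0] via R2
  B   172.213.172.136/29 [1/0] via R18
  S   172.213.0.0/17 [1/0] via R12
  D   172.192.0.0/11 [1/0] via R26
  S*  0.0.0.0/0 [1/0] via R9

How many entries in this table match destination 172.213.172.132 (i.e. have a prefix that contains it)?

Prefixes containing 172.213.172.132:
  0.0.0.0/0 (default, matches everything)
  172.192.0.0/10 (172.192.0.0 - 172.255.255.255)
  172.192.0.0/11 (172.192.0.0 - 172.223.255.255)
  172.208.0.0/12 (172.208.0.0 - 172.223.255.255)
  172.212.0.0/15 (172.212.0.0 - 172.213.255.255)
  172.213.160.0/19 (172.213.160.0 - 172.213.191.255)
Total matching entries: 6.

6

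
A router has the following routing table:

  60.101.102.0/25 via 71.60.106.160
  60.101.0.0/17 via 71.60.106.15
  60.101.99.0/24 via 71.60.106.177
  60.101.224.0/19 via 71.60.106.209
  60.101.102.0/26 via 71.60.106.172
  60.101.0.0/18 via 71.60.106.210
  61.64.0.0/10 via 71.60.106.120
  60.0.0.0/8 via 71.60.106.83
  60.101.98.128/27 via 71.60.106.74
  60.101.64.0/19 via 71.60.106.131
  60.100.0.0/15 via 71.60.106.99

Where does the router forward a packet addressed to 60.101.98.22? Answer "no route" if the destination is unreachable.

Routes whose prefix contains 60.101.98.22:
  60.0.0.0/8 (60.0.0.0 - 60.255.255.255) -> 71.60.106.83
  60.100.0.0/15 (60.100.0.0 - 60.101.255.255) -> 71.60.106.99
  60.101.0.0/17 (60.101.0.0 - 60.101.127.255) -> 71.60.106.15
More-specific entries that do NOT match:
  60.101.98.128/27 (60.101.98.128 - 60.101.98.159) does not contain 60.101.98.22
  60.101.102.0/26 (60.101.102.0 - 60.101.102.63) does not contain 60.101.98.22
  60.101.102.0/25 (60.101.102.0 - 60.101.102.127) does not contain 60.101.98.22
  60.101.99.0/24 (60.101.99.0 - 60.101.99.255) does not contain 60.101.98.22
  60.101.224.0/19 (60.101.224.0 - 60.101.255.255) does not contain 60.101.98.22
  60.101.64.0/19 (60.101.64.0 - 60.101.95.255) does not contain 60.101.98.22
  60.101.0.0/18 (60.101.0.0 - 60.101.63.255) does not contain 60.101.98.22
Longest matching prefix is /17 -> next hop 71.60.106.15.

71.60.106.15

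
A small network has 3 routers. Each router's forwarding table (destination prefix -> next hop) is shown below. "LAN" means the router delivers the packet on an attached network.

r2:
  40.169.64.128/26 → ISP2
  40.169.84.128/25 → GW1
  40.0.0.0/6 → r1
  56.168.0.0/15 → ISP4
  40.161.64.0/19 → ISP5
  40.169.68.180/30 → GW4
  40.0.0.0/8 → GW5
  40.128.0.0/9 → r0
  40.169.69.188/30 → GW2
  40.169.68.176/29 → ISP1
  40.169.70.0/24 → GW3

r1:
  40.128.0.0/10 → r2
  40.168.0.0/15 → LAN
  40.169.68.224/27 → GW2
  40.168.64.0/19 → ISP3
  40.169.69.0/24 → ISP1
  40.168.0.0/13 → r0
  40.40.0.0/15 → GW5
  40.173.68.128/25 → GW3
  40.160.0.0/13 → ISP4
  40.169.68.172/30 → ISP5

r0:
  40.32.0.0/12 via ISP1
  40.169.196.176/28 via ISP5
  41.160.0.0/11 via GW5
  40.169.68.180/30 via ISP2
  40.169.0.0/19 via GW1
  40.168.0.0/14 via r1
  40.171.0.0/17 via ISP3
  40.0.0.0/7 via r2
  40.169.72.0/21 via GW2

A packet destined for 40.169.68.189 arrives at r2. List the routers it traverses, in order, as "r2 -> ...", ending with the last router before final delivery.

r2 -> r0 -> r1

At r2: longest match for 40.169.68.189 is 40.128.0.0/9 -> r0
At r0: longest match for 40.169.68.189 is 40.168.0.0/14 -> r1
At r1: longest match for 40.169.68.189 is 40.168.0.0/15 -> LAN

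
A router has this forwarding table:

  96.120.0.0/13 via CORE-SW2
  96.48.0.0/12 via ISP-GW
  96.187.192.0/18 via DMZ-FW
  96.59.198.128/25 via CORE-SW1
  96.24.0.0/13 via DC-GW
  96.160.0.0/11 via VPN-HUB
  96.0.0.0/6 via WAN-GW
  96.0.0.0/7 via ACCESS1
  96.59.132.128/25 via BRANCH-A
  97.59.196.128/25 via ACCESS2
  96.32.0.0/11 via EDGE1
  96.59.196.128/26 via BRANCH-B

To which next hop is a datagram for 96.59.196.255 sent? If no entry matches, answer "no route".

Routes whose prefix contains 96.59.196.255:
  96.0.0.0/6 (96.0.0.0 - 99.255.255.255) -> WAN-GW
  96.0.0.0/7 (96.0.0.0 - 97.255.255.255) -> ACCESS1
  96.32.0.0/11 (96.32.0.0 - 96.63.255.255) -> EDGE1
  96.48.0.0/12 (96.48.0.0 - 96.63.255.255) -> ISP-GW
More-specific entries that do NOT match:
  96.59.196.128/26 (96.59.196.128 - 96.59.196.191) does not contain 96.59.196.255
  96.59.198.128/25 (96.59.198.128 - 96.59.198.255) does not contain 96.59.196.255
  96.59.132.128/25 (96.59.132.128 - 96.59.132.255) does not contain 96.59.196.255
  97.59.196.128/25 (97.59.196.128 - 97.59.196.255) does not contain 96.59.196.255
  96.187.192.0/18 (96.187.192.0 - 96.187.255.255) does not contain 96.59.196.255
  96.120.0.0/13 (96.120.0.0 - 96.127.255.255) does not contain 96.59.196.255
  96.24.0.0/13 (96.24.0.0 - 96.31.255.255) does not contain 96.59.196.255
Longest matching prefix is /12 -> next hop ISP-GW.

ISP-GW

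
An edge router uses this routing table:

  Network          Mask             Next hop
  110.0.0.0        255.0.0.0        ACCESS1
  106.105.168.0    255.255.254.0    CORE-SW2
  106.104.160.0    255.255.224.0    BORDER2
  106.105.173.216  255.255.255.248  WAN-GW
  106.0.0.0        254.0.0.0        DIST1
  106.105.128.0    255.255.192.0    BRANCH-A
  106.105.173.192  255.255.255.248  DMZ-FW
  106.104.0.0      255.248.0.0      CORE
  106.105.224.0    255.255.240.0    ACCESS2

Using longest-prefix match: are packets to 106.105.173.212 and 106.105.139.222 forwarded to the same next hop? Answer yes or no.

106.105.173.212: longest match 106.105.128.0/18 -> BRANCH-A
106.105.139.222: longest match 106.105.128.0/18 -> BRANCH-A

yes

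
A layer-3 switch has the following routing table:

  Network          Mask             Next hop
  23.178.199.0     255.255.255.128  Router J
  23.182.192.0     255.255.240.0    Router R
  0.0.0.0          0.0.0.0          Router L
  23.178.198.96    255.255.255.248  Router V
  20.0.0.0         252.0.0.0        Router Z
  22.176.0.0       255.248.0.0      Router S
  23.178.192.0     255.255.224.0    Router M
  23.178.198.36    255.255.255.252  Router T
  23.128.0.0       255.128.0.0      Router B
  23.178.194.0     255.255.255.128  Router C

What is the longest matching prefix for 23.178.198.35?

Entries matching 23.178.198.35:
  0.0.0.0/0 (default, matches everything)
  20.0.0.0/6 (20.0.0.0 - 23.255.255.255)
  23.128.0.0/9 (23.128.0.0 - 23.255.255.255)
  23.178.192.0/19 (23.178.192.0 - 23.178.223.255)
Most specific is 23.178.192.0/19.

23.178.192.0/19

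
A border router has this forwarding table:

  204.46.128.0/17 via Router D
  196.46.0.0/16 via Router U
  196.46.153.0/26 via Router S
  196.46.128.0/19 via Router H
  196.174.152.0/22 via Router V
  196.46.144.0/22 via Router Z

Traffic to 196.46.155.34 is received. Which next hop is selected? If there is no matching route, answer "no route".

Router H

Routes whose prefix contains 196.46.155.34:
  196.46.0.0/16 (196.46.0.0 - 196.46.255.255) -> Router U
  196.46.128.0/19 (196.46.128.0 - 196.46.159.255) -> Router H
More-specific entries that do NOT match:
  196.46.153.0/26 (196.46.153.0 - 196.46.153.63) does not contain 196.46.155.34
  196.174.152.0/22 (196.174.152.0 - 196.174.155.255) does not contain 196.46.155.34
  196.46.144.0/22 (196.46.144.0 - 196.46.147.255) does not contain 196.46.155.34
Longest matching prefix is /19 -> next hop Router H.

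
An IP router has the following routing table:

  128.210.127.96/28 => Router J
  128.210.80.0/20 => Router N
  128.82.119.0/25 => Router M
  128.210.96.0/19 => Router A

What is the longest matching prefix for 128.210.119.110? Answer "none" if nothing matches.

128.210.96.0/19

Entries matching 128.210.119.110:
  128.210.96.0/19 (128.210.96.0 - 128.210.127.255)
Most specific is 128.210.96.0/19.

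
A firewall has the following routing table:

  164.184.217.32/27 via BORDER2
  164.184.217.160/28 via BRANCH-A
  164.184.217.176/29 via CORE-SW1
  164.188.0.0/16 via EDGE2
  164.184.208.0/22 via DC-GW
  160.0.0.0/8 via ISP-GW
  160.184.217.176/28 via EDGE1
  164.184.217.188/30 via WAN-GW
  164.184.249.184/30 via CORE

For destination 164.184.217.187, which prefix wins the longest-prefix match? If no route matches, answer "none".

164.184.217.187 is outside every listed prefix and there is no default route.

none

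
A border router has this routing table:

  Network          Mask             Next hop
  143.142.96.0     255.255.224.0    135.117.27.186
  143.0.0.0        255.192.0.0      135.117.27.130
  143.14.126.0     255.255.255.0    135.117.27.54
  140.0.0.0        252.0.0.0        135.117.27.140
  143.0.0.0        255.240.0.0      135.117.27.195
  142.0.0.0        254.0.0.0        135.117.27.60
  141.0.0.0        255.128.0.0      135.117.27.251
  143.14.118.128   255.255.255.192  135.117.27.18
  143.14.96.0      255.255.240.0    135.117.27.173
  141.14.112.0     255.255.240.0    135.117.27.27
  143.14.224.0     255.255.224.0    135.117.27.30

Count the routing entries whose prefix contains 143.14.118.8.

Prefixes containing 143.14.118.8:
  140.0.0.0/6 (140.0.0.0 - 143.255.255.255)
  142.0.0.0/7 (142.0.0.0 - 143.255.255.255)
  143.0.0.0/10 (143.0.0.0 - 143.63.255.255)
  143.0.0.0/12 (143.0.0.0 - 143.15.255.255)
Total matching entries: 4.

4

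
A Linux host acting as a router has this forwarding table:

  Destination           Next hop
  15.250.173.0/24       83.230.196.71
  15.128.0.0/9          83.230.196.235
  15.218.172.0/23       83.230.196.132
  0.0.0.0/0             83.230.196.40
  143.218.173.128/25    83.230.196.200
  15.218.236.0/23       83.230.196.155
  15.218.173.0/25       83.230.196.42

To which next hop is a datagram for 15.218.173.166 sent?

83.230.196.132

Routes whose prefix contains 15.218.173.166:
  0.0.0.0/0 (default, matches everything) -> 83.230.196.40
  15.128.0.0/9 (15.128.0.0 - 15.255.255.255) -> 83.230.196.235
  15.218.172.0/23 (15.218.172.0 - 15.218.173.255) -> 83.230.196.132
More-specific entries that do NOT match:
  143.218.173.128/25 (143.218.173.128 - 143.218.173.255) does not contain 15.218.173.166
  15.218.173.0/25 (15.218.173.0 - 15.218.173.127) does not contain 15.218.173.166
  15.250.173.0/24 (15.250.173.0 - 15.250.173.255) does not contain 15.218.173.166
Longest matching prefix is /23 -> next hop 83.230.196.132.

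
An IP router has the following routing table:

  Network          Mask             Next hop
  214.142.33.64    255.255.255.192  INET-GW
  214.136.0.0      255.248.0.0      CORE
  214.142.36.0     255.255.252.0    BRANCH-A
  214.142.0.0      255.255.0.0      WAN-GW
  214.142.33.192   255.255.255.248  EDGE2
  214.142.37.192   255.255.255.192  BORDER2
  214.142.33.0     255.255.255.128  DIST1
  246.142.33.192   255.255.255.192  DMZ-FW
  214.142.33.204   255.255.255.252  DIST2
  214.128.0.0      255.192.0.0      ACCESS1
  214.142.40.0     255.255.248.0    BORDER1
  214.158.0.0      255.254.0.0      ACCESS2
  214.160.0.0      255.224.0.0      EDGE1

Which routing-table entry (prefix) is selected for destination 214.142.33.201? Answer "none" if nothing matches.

Entries matching 214.142.33.201:
  214.128.0.0/10 (214.128.0.0 - 214.191.255.255)
  214.136.0.0/13 (214.136.0.0 - 214.143.255.255)
  214.142.0.0/16 (214.142.0.0 - 214.142.255.255)
Most specific is 214.142.0.0/16.

214.142.0.0/16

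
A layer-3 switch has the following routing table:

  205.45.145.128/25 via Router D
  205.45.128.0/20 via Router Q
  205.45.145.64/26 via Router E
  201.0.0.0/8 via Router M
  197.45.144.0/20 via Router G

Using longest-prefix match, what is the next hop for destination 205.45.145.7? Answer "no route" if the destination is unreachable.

no route

No entry's prefix contains 205.45.145.7; there is no default route.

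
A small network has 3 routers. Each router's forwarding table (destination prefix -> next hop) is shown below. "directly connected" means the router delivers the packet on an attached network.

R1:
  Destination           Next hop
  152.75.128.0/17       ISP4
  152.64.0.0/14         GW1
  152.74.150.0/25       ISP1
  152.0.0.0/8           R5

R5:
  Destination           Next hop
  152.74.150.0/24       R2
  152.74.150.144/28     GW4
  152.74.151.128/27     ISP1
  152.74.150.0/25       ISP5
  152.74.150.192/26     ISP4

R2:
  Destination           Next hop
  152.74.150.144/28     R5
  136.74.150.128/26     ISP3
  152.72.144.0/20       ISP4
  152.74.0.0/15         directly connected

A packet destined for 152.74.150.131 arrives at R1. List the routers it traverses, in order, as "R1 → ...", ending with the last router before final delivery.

R1 → R5 → R2

At R1: longest match for 152.74.150.131 is 152.0.0.0/8 -> R5
At R5: longest match for 152.74.150.131 is 152.74.150.0/24 -> R2
At R2: longest match for 152.74.150.131 is 152.74.0.0/15 -> directly connected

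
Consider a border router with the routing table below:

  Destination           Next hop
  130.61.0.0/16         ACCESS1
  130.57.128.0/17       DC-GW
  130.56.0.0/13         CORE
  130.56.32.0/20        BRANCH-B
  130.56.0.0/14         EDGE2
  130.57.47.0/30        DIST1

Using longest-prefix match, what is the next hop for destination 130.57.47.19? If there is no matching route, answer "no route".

EDGE2

Routes whose prefix contains 130.57.47.19:
  130.56.0.0/13 (130.56.0.0 - 130.63.255.255) -> CORE
  130.56.0.0/14 (130.56.0.0 - 130.59.255.255) -> EDGE2
More-specific entries that do NOT match:
  130.57.47.0/30 (130.57.47.0 - 130.57.47.3) does not contain 130.57.47.19
  130.56.32.0/20 (130.56.32.0 - 130.56.47.255) does not contain 130.57.47.19
  130.57.128.0/17 (130.57.128.0 - 130.57.255.255) does not contain 130.57.47.19
  130.61.0.0/16 (130.61.0.0 - 130.61.255.255) does not contain 130.57.47.19
Longest matching prefix is /14 -> next hop EDGE2.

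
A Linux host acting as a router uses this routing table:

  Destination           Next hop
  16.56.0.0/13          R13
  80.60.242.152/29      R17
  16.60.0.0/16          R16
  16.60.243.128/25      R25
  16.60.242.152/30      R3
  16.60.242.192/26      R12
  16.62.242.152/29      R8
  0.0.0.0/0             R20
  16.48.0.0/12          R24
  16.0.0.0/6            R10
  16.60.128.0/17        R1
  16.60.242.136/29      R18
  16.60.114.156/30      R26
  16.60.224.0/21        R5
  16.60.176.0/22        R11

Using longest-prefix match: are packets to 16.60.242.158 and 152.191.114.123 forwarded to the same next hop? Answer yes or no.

16.60.242.158: longest match 16.60.128.0/17 -> R1
152.191.114.123: longest match 0.0.0.0/0 -> R20

no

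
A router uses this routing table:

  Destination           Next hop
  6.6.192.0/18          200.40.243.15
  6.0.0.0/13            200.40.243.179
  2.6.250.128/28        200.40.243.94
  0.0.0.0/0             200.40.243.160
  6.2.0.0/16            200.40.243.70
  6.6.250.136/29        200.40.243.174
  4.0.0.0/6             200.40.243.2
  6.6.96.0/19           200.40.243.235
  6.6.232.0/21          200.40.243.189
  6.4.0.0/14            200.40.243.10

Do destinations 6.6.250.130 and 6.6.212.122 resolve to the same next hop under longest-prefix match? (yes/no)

yes

6.6.250.130: longest match 6.6.192.0/18 -> 200.40.243.15
6.6.212.122: longest match 6.6.192.0/18 -> 200.40.243.15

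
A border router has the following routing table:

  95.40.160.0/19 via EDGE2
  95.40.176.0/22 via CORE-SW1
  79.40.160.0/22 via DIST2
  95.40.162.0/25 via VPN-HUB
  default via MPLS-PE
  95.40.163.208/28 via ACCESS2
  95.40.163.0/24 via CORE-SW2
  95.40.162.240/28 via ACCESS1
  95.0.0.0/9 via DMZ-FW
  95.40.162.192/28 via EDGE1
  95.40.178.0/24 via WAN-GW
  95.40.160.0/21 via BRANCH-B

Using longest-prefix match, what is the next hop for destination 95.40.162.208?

BRANCH-B

Routes whose prefix contains 95.40.162.208:
  0.0.0.0/0 (default, matches everything) -> MPLS-PE
  95.0.0.0/9 (95.0.0.0 - 95.127.255.255) -> DMZ-FW
  95.40.160.0/19 (95.40.160.0 - 95.40.191.255) -> EDGE2
  95.40.160.0/21 (95.40.160.0 - 95.40.167.255) -> BRANCH-B
More-specific entries that do NOT match:
  95.40.163.208/28 (95.40.163.208 - 95.40.163.223) does not contain 95.40.162.208
  95.40.162.240/28 (95.40.162.240 - 95.40.162.255) does not contain 95.40.162.208
  95.40.162.192/28 (95.40.162.192 - 95.40.162.207) does not contain 95.40.162.208
  95.40.162.0/25 (95.40.162.0 - 95.40.162.127) does not contain 95.40.162.208
  95.40.163.0/24 (95.40.163.0 - 95.40.163.255) does not contain 95.40.162.208
  95.40.178.0/24 (95.40.178.0 - 95.40.178.255) does not contain 95.40.162.208
  95.40.176.0/22 (95.40.176.0 - 95.40.179.255) does not contain 95.40.162.208
  79.40.160.0/22 (79.40.160.0 - 79.40.163.255) does not contain 95.40.162.208
Longest matching prefix is /21 -> next hop BRANCH-B.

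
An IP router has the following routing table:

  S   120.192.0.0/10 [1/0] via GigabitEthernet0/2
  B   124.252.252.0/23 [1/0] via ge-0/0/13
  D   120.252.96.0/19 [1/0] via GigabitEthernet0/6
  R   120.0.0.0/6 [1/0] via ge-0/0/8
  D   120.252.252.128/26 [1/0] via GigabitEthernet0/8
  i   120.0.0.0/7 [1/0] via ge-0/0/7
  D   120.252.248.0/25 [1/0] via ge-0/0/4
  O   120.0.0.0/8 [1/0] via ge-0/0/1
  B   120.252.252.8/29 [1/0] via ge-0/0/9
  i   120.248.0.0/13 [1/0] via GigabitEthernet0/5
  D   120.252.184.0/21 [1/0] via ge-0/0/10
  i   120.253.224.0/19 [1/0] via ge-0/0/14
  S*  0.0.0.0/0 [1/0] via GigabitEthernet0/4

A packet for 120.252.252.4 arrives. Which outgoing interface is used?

GigabitEthernet0/5

Routes whose prefix contains 120.252.252.4:
  0.0.0.0/0 (default, matches everything) -> GigabitEthernet0/4
  120.0.0.0/6 (120.0.0.0 - 123.255.255.255) -> ge-0/0/8
  120.0.0.0/7 (120.0.0.0 - 121.255.255.255) -> ge-0/0/7
  120.0.0.0/8 (120.0.0.0 - 120.255.255.255) -> ge-0/0/1
  120.192.0.0/10 (120.192.0.0 - 120.255.255.255) -> GigabitEthernet0/2
  120.248.0.0/13 (120.248.0.0 - 120.255.255.255) -> GigabitEthernet0/5
More-specific entries that do NOT match:
  120.252.252.8/29 (120.252.252.8 - 120.252.252.15) does not contain 120.252.252.4
  120.252.252.128/26 (120.252.252.128 - 120.252.252.191) does not contain 120.252.252.4
  120.252.248.0/25 (120.252.248.0 - 120.252.248.127) does not contain 120.252.252.4
  124.252.252.0/23 (124.252.252.0 - 124.252.253.255) does not contain 120.252.252.4
  120.252.184.0/21 (120.252.184.0 - 120.252.191.255) does not contain 120.252.252.4
  120.252.96.0/19 (120.252.96.0 - 120.252.127.255) does not contain 120.252.252.4
  120.253.224.0/19 (120.253.224.0 - 120.253.255.255) does not contain 120.252.252.4
Longest matching prefix is /13 -> interface GigabitEthernet0/5.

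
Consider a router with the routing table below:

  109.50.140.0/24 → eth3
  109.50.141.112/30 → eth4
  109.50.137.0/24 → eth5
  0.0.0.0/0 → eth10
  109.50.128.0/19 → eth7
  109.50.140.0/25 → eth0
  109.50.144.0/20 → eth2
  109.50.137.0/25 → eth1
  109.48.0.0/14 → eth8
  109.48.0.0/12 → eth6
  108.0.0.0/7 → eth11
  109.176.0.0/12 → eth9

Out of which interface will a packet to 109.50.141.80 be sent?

Routes whose prefix contains 109.50.141.80:
  0.0.0.0/0 (default, matches everything) -> eth10
  108.0.0.0/7 (108.0.0.0 - 109.255.255.255) -> eth11
  109.48.0.0/12 (109.48.0.0 - 109.63.255.255) -> eth6
  109.48.0.0/14 (109.48.0.0 - 109.51.255.255) -> eth8
  109.50.128.0/19 (109.50.128.0 - 109.50.159.255) -> eth7
More-specific entries that do NOT match:
  109.50.141.112/30 (109.50.141.112 - 109.50.141.115) does not contain 109.50.141.80
  109.50.140.0/25 (109.50.140.0 - 109.50.140.127) does not contain 109.50.141.80
  109.50.137.0/25 (109.50.137.0 - 109.50.137.127) does not contain 109.50.141.80
  109.50.140.0/24 (109.50.140.0 - 109.50.140.255) does not contain 109.50.141.80
  109.50.137.0/24 (109.50.137.0 - 109.50.137.255) does not contain 109.50.141.80
  109.50.144.0/20 (109.50.144.0 - 109.50.159.255) does not contain 109.50.141.80
Longest matching prefix is /19 -> interface eth7.

eth7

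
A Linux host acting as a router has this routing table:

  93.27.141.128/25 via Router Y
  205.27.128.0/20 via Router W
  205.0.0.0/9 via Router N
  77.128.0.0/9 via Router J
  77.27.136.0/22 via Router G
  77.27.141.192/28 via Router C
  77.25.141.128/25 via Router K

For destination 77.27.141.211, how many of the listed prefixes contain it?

0

No listed prefix contains 77.27.141.211.
Total matching entries: 0.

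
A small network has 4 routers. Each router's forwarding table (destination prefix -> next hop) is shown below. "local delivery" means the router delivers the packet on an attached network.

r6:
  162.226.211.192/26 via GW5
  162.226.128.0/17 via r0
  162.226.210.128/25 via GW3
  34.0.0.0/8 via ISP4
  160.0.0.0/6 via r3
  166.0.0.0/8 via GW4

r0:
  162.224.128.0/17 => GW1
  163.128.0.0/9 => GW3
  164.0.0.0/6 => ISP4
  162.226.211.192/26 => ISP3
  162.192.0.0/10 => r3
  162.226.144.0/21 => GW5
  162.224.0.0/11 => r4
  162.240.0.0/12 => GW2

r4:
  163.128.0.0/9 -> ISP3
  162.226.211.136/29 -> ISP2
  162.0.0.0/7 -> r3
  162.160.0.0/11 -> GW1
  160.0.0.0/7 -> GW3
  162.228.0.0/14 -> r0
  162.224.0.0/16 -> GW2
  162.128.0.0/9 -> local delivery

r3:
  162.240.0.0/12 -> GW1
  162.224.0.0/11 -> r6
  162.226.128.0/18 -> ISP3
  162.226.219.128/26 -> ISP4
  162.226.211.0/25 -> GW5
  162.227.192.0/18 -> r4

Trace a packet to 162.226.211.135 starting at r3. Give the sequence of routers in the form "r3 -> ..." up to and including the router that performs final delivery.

At r3: longest match for 162.226.211.135 is 162.224.0.0/11 -> r6
At r6: longest match for 162.226.211.135 is 162.226.128.0/17 -> r0
At r0: longest match for 162.226.211.135 is 162.224.0.0/11 -> r4
At r4: longest match for 162.226.211.135 is 162.128.0.0/9 -> local delivery

r3 -> r6 -> r0 -> r4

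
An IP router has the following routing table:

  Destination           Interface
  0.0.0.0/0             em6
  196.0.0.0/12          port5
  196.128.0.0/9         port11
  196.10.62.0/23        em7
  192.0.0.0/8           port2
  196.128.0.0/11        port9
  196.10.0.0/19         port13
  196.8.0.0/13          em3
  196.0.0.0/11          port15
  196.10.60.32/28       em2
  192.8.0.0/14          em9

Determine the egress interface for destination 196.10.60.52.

Routes whose prefix contains 196.10.60.52:
  0.0.0.0/0 (default, matches everything) -> em6
  196.0.0.0/11 (196.0.0.0 - 196.31.255.255) -> port15
  196.0.0.0/12 (196.0.0.0 - 196.15.255.255) -> port5
  196.8.0.0/13 (196.8.0.0 - 196.15.255.255) -> em3
More-specific entries that do NOT match:
  196.10.60.32/28 (196.10.60.32 - 196.10.60.47) does not contain 196.10.60.52
  196.10.62.0/23 (196.10.62.0 - 196.10.63.255) does not contain 196.10.60.52
  196.10.0.0/19 (196.10.0.0 - 196.10.31.255) does not contain 196.10.60.52
  192.8.0.0/14 (192.8.0.0 - 192.11.255.255) does not contain 196.10.60.52
Longest matching prefix is /13 -> interface em3.

em3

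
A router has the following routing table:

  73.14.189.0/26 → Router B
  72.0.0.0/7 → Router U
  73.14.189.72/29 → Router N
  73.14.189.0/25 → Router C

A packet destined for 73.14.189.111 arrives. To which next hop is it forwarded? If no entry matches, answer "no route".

Routes whose prefix contains 73.14.189.111:
  72.0.0.0/7 (72.0.0.0 - 73.255.255.255) -> Router U
  73.14.189.0/25 (73.14.189.0 - 73.14.189.127) -> Router C
More-specific entries that do NOT match:
  73.14.189.72/29 (73.14.189.72 - 73.14.189.79) does not contain 73.14.189.111
  73.14.189.0/26 (73.14.189.0 - 73.14.189.63) does not contain 73.14.189.111
Longest matching prefix is /25 -> next hop Router C.

Router C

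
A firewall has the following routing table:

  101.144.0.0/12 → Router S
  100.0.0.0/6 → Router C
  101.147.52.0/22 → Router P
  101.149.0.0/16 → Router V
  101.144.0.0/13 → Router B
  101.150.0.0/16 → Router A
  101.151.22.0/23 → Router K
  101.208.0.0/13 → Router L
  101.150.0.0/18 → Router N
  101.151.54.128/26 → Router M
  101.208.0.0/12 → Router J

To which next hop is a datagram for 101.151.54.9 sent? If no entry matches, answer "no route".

Routes whose prefix contains 101.151.54.9:
  100.0.0.0/6 (100.0.0.0 - 103.255.255.255) -> Router C
  101.144.0.0/12 (101.144.0.0 - 101.159.255.255) -> Router S
  101.144.0.0/13 (101.144.0.0 - 101.151.255.255) -> Router B
More-specific entries that do NOT match:
  101.151.54.128/26 (101.151.54.128 - 101.151.54.191) does not contain 101.151.54.9
  101.151.22.0/23 (101.151.22.0 - 101.151.23.255) does not contain 101.151.54.9
  101.147.52.0/22 (101.147.52.0 - 101.147.55.255) does not contain 101.151.54.9
  101.150.0.0/18 (101.150.0.0 - 101.150.63.255) does not contain 101.151.54.9
  101.149.0.0/16 (101.149.0.0 - 101.149.255.255) does not contain 101.151.54.9
  101.150.0.0/16 (101.150.0.0 - 101.150.255.255) does not contain 101.151.54.9
Longest matching prefix is /13 -> next hop Router B.

Router B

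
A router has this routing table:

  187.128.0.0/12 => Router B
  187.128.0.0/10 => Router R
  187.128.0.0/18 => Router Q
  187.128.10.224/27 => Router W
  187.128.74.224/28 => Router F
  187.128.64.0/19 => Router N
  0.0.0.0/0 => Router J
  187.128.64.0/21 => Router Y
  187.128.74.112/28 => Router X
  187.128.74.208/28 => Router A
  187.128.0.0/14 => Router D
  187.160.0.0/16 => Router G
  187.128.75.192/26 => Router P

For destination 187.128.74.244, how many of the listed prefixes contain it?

5

Prefixes containing 187.128.74.244:
  0.0.0.0/0 (default, matches everything)
  187.128.0.0/10 (187.128.0.0 - 187.191.255.255)
  187.128.0.0/12 (187.128.0.0 - 187.143.255.255)
  187.128.0.0/14 (187.128.0.0 - 187.131.255.255)
  187.128.64.0/19 (187.128.64.0 - 187.128.95.255)
Total matching entries: 5.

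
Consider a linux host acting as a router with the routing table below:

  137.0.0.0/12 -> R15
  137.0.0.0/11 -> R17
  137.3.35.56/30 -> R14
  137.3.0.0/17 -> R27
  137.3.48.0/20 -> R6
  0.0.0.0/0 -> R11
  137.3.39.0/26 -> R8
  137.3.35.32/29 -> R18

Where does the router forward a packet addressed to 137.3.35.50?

R27

Routes whose prefix contains 137.3.35.50:
  0.0.0.0/0 (default, matches everything) -> R11
  137.0.0.0/11 (137.0.0.0 - 137.31.255.255) -> R17
  137.0.0.0/12 (137.0.0.0 - 137.15.255.255) -> R15
  137.3.0.0/17 (137.3.0.0 - 137.3.127.255) -> R27
More-specific entries that do NOT match:
  137.3.35.56/30 (137.3.35.56 - 137.3.35.59) does not contain 137.3.35.50
  137.3.35.32/29 (137.3.35.32 - 137.3.35.39) does not contain 137.3.35.50
  137.3.39.0/26 (137.3.39.0 - 137.3.39.63) does not contain 137.3.35.50
  137.3.48.0/20 (137.3.48.0 - 137.3.63.255) does not contain 137.3.35.50
Longest matching prefix is /17 -> next hop R27.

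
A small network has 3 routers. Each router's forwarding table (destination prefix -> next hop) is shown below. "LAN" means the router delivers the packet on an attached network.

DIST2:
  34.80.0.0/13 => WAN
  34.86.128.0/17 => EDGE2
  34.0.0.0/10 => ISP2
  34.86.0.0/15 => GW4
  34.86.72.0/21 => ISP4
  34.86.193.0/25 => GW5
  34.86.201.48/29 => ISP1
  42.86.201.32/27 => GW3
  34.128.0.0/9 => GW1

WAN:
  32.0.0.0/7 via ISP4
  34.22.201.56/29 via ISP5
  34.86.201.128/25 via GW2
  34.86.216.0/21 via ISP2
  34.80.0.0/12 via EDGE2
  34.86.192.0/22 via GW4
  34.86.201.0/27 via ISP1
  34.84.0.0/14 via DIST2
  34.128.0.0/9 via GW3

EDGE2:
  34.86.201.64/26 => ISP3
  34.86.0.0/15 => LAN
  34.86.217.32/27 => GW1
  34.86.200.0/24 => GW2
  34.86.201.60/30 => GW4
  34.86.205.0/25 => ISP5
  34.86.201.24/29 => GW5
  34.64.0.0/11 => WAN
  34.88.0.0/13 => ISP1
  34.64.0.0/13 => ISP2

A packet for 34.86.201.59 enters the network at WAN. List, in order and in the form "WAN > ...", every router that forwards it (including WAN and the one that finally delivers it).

WAN > DIST2 > EDGE2

At WAN: longest match for 34.86.201.59 is 34.84.0.0/14 -> DIST2
At DIST2: longest match for 34.86.201.59 is 34.86.128.0/17 -> EDGE2
At EDGE2: longest match for 34.86.201.59 is 34.86.0.0/15 -> LAN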